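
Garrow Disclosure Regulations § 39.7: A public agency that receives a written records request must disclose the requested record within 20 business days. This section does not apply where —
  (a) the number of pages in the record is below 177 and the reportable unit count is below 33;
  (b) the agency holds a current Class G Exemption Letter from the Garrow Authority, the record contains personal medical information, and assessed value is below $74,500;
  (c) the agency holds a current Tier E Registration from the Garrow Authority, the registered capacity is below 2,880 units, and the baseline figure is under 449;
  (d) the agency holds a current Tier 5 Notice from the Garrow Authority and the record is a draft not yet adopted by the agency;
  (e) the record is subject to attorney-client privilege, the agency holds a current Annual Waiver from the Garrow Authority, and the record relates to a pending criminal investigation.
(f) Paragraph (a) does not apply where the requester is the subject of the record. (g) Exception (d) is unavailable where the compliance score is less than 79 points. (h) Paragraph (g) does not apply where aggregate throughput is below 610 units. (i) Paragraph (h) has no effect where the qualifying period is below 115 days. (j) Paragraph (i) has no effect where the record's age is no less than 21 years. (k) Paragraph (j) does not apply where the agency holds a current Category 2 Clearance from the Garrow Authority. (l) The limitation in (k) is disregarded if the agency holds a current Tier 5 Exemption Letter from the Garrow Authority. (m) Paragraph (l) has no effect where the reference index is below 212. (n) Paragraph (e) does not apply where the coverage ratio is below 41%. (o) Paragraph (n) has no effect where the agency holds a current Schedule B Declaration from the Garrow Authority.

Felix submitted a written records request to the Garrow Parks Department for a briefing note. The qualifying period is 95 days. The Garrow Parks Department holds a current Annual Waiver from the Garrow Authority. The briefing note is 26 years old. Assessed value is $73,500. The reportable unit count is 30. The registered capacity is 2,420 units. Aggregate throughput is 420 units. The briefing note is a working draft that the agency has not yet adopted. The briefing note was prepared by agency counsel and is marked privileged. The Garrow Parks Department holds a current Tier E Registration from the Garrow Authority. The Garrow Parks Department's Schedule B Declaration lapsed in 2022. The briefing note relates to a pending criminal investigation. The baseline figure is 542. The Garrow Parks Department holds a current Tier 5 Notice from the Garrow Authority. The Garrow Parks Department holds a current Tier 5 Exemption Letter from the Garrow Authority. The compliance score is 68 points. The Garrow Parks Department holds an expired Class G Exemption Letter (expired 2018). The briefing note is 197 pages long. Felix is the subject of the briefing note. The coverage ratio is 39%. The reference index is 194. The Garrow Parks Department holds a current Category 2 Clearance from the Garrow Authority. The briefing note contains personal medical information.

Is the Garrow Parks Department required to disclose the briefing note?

Exception (a) does not apply: the number of pages in the record is 197, not below 177.
Exception (b) does not apply: the Class G Exemption Letter is not current.
Exception (c) does not apply: the baseline figure is 542, not under 449.
Exception (d): a current Tier 5 Notice is held; the briefing note is an unadopted draft — every condition holds. However, paragraphs (g)–(m) must be considered: (g) is engaged — the compliance score is 68 points, less than the 79 points limit. (h) would limit (g) — aggregate throughput is 420 units, below the 610 units limit — but (i) sets (h) aside: (i) operates against (h): the qualifying period is 95 days, below the 115 days limit. (j) would limit (i) — the record's age is 26 years, meeting the 21 years threshold — but (k) sets (j) aside: (k) applies — a current Category 2 Clearance is held. (l) is triggered (a current Tier 5 Exemption Letter is held), but is set aside by (m): (m) operates against (l): the reference index is 194, below the 212 limit. (d) is therefore removed.
Exception (e): the briefing note is privileged; a current Annual Waiver is held; the briefing note relates to a pending investigation — every condition holds. Turning to paragraphs (n)–(o): (n) applies — the coverage ratio is 39%, below the 41% limit. (o) is not triggered (the Schedule B Declaration is not current), so (n) stands. So (e) is unavailable.
No exception is made out. the Garrow Parks Department falls within the general rule.

Yes — the Garrow Parks Department must disclose the briefing note.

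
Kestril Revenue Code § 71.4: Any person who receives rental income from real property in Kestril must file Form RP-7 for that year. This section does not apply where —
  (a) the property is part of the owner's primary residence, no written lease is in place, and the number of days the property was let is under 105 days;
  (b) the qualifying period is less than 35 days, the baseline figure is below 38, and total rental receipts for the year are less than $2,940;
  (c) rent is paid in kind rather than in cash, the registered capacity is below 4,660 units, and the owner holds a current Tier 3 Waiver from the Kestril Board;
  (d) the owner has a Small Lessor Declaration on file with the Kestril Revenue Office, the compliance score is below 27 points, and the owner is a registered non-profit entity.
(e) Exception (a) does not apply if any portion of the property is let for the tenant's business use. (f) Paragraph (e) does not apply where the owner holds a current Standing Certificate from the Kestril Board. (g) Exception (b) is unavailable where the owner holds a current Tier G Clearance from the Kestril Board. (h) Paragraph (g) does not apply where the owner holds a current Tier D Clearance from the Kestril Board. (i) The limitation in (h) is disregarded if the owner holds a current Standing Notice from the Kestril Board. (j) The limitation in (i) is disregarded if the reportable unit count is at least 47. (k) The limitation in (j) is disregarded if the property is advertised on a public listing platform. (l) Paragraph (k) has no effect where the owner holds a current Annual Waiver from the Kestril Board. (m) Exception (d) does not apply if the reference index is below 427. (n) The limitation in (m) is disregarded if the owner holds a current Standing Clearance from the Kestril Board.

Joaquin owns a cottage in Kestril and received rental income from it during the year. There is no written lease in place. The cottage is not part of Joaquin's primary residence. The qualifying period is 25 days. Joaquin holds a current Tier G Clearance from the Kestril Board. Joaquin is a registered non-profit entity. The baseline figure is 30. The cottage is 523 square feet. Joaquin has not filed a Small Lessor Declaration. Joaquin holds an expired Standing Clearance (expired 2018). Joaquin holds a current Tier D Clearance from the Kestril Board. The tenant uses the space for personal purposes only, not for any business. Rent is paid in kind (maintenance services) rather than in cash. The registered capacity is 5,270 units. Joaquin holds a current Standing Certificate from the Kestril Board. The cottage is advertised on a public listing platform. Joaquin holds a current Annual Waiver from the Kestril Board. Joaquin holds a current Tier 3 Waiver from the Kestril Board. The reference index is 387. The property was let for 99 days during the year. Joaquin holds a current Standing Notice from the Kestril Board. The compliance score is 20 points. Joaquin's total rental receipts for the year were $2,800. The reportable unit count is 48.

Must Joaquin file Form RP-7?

No — exception (b) applies; Joaquin is not required to file Form RP-7.

Exception (a) fails — the cottage is not part of the primary residence.
Exception (b) is satisfied on its face — the qualifying period is 25 days, less than the 35 days limit; the baseline figure is 30, below the 38 limit; total rental receipts for the year are $2,800, less than the $2,940 limit. As to paragraphs (g)–(l): (g) applies (a current Tier G Clearance is held), but is displaced by (h): (h) applies — a current Tier D Clearance is held. (i) operates (a current Standing Notice is held), but yields to (j): (j) is engaged — the reportable unit count is 48, meeting the 47 threshold. (k) applies (the property is publicly advertised), but is set aside by (l): (l) applies — a current Annual Waiver is held. So (b) applies.
Exception (c) requires that the registered capacity is below 4,660 units; but the registered capacity is 5,270 units, not below 4,660 units, so (c) is unavailable.
Exception (d) fails — no Small Lessor Declaration is on file.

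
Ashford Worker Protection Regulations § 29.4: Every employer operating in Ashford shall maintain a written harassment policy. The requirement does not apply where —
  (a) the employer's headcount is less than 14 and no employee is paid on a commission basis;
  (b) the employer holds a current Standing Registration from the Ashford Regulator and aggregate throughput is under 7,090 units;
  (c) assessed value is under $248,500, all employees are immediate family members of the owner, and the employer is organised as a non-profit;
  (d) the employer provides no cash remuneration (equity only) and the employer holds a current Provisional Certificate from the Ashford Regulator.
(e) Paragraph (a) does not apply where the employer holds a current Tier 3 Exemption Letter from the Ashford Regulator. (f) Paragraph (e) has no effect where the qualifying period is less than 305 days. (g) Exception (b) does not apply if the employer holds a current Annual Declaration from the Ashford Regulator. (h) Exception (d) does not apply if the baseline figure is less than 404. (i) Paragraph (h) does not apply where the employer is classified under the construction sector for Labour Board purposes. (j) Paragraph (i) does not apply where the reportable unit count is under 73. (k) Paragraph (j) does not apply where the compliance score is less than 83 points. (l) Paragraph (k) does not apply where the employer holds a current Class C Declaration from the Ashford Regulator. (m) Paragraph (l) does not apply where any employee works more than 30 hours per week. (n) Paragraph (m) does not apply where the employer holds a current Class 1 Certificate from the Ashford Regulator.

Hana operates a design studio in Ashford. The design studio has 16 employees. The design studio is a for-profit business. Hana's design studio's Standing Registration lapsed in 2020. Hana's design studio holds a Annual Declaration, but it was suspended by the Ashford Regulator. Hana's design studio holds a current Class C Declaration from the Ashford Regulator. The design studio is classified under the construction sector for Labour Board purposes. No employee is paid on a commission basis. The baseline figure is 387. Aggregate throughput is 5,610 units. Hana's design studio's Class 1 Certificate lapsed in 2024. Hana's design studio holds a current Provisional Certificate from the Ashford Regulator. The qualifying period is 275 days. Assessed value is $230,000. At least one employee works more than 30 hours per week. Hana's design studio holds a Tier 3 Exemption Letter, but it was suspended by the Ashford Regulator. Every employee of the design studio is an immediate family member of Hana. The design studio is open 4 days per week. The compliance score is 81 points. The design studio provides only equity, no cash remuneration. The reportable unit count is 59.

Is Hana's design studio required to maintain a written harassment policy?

Exception (a) fails — the employer's headcount is 16, not less than 14.
Exception (b) requires that the employer holds a current Standing Registration from the Ashford Regulator; but there is no Standing Registration in force, so (b) is unavailable.
Exception (c) fails — the employer is for-profit.
Exception (d)'s conditions are all satisfied: remuneration is equity-only; a current Provisional Certificate is held. Applying paragraphs (h)–(n): (h) is engaged (the baseline figure is 387, less than the 404 limit), but is displaced by (i): (i) is engaged — the design studio is classified under the construction sector. (j) is triggered (the reportable unit count is 59, under the 73 limit), but is displaced by (k): (k) operates — the compliance score is 81 points, less than the 83 points limit. (l) is engaged (a current Class C Declaration is held), but is displaced by (m): (m) operates — at least one employee exceeds 30 hours/week. (n) does not operate here (no current Class 1 Certificate is held), so (m) stands. (d) remains available.

No — exception (d) applies; Hana's design studio is not required to maintain a written harassment policy.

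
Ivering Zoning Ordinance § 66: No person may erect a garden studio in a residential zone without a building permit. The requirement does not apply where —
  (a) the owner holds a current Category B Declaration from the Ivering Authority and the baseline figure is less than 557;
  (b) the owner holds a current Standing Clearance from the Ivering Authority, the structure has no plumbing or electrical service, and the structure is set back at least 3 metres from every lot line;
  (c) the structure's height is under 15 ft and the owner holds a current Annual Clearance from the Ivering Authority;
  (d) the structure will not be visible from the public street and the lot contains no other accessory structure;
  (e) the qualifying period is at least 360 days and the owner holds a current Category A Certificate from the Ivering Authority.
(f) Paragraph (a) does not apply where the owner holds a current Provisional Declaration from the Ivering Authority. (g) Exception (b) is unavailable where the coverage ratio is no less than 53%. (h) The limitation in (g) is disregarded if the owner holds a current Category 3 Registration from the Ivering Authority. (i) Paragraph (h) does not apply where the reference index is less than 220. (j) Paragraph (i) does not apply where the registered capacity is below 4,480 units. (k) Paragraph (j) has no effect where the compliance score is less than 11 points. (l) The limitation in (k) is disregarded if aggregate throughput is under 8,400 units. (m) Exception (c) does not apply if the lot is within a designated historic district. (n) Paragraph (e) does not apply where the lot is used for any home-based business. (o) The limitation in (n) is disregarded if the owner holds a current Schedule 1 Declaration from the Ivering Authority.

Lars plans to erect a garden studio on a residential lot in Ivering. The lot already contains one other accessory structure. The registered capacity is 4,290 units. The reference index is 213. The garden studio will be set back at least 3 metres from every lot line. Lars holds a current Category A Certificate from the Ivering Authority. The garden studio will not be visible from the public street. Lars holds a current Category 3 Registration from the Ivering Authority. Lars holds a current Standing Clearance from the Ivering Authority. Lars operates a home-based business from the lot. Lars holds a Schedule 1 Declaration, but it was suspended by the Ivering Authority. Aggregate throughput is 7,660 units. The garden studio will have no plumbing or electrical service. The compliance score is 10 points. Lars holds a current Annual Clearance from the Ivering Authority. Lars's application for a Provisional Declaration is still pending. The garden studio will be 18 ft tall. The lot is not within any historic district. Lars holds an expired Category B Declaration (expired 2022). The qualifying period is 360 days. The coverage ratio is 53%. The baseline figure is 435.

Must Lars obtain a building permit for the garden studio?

Exception (a) fails — there is no Category B Declaration in force.
All of (b)'s requirements are met (a current Standing Clearance is held; there is no plumbing or electrical service; the setback is at least 3 m on every side). Applying paragraphs (g)–(l): (g) operates (the coverage ratio is 53%, meeting the 53% threshold), but is set aside by (h): (h) operates against (g): a current Category 3 Registration is held. (i) would limit (h) — the reference index is 213, less than the 220 limit — but (j) sets (i) aside: (j) operates against (i): the registered capacity is 4,290 units, below the 4,480 units limit. (k) applies (the compliance score is 10 points, less than the 11 points limit), but is displaced by (l): (l) operates against (k): aggregate throughput is 7,660 units, under the 8,400 units limit. Exception (b) stands.
Exception (c) requires that the structure's height is under 15 ft; but the structure's height is 18 ft, not under 15 ft, so (c) is unavailable.
Exception (d) requires that the lot contains no other accessory structure; but the lot already has another accessory structure, so (d) is unavailable.
Exception (e) is satisfied on its face — the qualifying period is 360 days, meeting the 360 days threshold; a current Category A Certificate is held. Turning to paragraphs (n)–(o): (n) operates against (e): a home-based business operates on the lot. (o) is not triggered (the Schedule 1 Declaration is not current), so (n) stands. (e) is therefore removed.

No — exception (b) applies; Lars does not need a building permit.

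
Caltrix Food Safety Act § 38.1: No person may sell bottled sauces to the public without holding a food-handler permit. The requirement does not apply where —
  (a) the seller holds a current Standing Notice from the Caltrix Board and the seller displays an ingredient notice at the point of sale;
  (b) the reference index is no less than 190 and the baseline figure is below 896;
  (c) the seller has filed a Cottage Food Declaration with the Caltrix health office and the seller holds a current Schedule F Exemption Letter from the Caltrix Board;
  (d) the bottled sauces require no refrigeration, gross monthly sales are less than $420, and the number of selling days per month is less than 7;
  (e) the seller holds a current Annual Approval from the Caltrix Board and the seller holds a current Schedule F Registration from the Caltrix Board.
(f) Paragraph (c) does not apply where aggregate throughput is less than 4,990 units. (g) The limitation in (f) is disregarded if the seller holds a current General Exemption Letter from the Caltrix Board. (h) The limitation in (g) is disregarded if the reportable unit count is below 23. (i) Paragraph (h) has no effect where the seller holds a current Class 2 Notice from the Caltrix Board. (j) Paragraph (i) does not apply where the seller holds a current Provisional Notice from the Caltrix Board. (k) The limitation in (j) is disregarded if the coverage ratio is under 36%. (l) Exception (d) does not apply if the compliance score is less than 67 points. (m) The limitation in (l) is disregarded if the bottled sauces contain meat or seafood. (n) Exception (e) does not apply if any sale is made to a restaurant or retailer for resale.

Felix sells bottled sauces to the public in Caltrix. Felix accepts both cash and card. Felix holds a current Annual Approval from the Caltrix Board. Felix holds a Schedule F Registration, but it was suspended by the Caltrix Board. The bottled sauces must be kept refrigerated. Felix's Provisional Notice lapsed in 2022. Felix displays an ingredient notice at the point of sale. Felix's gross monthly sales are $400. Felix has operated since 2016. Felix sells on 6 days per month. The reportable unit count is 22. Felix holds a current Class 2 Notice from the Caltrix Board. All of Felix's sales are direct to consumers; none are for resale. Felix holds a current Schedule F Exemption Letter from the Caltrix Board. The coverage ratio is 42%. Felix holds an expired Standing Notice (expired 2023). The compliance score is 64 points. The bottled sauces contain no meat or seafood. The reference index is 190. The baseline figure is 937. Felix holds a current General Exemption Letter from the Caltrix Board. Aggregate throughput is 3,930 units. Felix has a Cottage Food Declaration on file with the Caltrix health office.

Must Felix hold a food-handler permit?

No — exception (c) applies; Felix is not required to hold a food-handler permit.

Exception (a) requires that the seller holds a current Standing Notice from the Caltrix Board; but no current Standing Notice is held, so (a) is unavailable.
Exception (b) does not apply: the baseline figure is 937, not below 896.
Exception (c)'s conditions are all satisfied: a Cottage Food Declaration is on file; a current Schedule F Exemption Letter is held. Under paragraphs (f)–(k): (f) would limit (c) — aggregate throughput is 3,930 units, less than the 4,990 units limit — but (g) sets (f) aside: (g) operates against (f): a current General Exemption Letter is held. (h) applies (the reportable unit count is 22, below the 23 limit), but is overridden by (i): (i) applies — a current Class 2 Notice is held. (j), which would lift (i), is inapplicable — there is no Provisional Notice in force. Exception (c) stands.
Exception (d) requires that the bottled sauces require no refrigeration; but the bottled sauces require refrigeration, so (d) is unavailable.
Exception (e) requires that the seller holds a current Schedule F Registration from the Caltrix Board; but the Schedule F Registration is not current, so (e) is unavailable.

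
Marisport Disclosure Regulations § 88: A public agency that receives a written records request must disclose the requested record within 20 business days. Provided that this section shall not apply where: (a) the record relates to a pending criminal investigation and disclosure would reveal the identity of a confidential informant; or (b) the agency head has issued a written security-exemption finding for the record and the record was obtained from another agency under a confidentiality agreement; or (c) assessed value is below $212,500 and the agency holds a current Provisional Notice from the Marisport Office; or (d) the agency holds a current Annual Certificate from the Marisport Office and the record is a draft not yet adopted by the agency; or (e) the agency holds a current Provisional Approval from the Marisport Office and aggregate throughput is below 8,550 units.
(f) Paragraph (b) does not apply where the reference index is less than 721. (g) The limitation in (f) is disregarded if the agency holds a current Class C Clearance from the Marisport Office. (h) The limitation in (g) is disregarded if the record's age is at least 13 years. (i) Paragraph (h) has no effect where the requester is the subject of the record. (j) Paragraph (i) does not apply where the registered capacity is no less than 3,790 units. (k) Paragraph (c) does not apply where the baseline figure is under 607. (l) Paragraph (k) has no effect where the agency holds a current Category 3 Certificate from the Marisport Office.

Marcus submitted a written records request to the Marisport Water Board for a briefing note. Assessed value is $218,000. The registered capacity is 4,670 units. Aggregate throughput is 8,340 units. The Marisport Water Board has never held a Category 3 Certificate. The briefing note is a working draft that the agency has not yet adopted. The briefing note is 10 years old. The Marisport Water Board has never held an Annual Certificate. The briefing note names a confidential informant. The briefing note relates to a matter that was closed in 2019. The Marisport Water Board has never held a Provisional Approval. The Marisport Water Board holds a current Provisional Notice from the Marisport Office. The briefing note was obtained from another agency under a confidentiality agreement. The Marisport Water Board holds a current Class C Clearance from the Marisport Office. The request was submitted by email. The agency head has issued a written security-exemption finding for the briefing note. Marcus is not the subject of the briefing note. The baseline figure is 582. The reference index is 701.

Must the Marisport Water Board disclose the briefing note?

No — exception (b) applies; the Marisport Water Board is not required to disclose the briefing note.

Exception (a) requires that the record relates to a pending criminal investigation; but the briefing note relates to a closed matter, so (a) is unavailable.
Exception (b)'s conditions are all satisfied: a written security-exemption finding has been issued; the briefing note was obtained under a confidentiality agreement. Applying paragraphs (f)–(j): (f) applies (the reference index is 701, less than the 721 limit), but is set aside by (g): (g) is triggered — a current Class C Clearance is held. (h), which would lift (g), is inapplicable — the record's age is 10 years, short of 13 years. So (b) applies.
Exception (c) fails — assessed value is $218,000, not below $212,500.
Exception (d) requires that the agency holds a current Annual Certificate from the Marisport Office; but no current Annual Certificate is held, so (d) is unavailable.
Exception (e) does not apply: the Provisional Approval is not current.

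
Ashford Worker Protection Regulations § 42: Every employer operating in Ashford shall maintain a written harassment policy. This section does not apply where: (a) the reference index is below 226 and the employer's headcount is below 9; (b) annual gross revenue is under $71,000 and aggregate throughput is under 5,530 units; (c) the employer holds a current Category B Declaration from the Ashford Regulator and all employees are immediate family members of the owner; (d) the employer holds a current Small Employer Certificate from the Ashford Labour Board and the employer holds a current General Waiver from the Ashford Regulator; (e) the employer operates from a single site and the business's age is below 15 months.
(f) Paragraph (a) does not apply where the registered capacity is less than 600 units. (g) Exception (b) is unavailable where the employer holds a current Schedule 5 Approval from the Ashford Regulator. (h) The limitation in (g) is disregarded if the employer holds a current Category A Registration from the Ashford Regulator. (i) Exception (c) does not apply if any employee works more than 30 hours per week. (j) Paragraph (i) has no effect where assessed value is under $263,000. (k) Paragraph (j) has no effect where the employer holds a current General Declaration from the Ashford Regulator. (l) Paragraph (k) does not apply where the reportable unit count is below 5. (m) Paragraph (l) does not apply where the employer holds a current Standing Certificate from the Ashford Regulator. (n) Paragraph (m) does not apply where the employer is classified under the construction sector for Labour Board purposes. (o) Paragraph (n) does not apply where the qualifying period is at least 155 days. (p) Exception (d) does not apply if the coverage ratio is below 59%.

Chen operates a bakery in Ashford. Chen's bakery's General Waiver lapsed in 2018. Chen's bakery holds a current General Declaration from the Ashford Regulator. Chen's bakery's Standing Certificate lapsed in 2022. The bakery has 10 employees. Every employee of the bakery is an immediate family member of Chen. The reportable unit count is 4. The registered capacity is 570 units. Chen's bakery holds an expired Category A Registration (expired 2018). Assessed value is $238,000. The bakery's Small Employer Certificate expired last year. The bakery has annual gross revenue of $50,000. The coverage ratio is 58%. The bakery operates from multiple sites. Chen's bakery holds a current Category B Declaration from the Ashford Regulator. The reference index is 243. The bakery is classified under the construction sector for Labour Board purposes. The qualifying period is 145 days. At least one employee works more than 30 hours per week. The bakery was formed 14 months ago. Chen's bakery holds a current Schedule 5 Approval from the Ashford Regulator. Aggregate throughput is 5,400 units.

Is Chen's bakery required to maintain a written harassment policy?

Exception (a) fails — the reference index is 243, not below 226.
Exception (b)'s conditions are all satisfied: annual gross revenue is $50,000, under the $71,000 limit; aggregate throughput is 5,400 units, under the 5,530 units limit. But: (g) operates against (b): a current Schedule 5 Approval is held. (h), which would lift (g), is inapplicable — the Category A Registration is not current. So (b) is unavailable.
Exception (c) is satisfied on its face — a current Category B Declaration is held; every employee is an immediate family member. Applying paragraphs (i)–(o): (i) would limit (c) — at least one employee exceeds 30 hours/week — but (j) sets (i) aside: (j) operates against (i): assessed value is $238,000, under the $263,000 limit. (k) is triggered (a current General Declaration is held), but is itself disapplied by (l): (l) is triggered — the reportable unit count is 4, below the 5 limit. (m) is not engaged (there is no Standing Certificate in force), so (l) stands. (c) remains available.
Exception (d) does not apply: the Small Employer Certificate has expired.
Exception (e) does not apply: the employer operates from multiple sites.

No — exception (c) applies; Chen's bakery is not required to maintain a written harassment policy.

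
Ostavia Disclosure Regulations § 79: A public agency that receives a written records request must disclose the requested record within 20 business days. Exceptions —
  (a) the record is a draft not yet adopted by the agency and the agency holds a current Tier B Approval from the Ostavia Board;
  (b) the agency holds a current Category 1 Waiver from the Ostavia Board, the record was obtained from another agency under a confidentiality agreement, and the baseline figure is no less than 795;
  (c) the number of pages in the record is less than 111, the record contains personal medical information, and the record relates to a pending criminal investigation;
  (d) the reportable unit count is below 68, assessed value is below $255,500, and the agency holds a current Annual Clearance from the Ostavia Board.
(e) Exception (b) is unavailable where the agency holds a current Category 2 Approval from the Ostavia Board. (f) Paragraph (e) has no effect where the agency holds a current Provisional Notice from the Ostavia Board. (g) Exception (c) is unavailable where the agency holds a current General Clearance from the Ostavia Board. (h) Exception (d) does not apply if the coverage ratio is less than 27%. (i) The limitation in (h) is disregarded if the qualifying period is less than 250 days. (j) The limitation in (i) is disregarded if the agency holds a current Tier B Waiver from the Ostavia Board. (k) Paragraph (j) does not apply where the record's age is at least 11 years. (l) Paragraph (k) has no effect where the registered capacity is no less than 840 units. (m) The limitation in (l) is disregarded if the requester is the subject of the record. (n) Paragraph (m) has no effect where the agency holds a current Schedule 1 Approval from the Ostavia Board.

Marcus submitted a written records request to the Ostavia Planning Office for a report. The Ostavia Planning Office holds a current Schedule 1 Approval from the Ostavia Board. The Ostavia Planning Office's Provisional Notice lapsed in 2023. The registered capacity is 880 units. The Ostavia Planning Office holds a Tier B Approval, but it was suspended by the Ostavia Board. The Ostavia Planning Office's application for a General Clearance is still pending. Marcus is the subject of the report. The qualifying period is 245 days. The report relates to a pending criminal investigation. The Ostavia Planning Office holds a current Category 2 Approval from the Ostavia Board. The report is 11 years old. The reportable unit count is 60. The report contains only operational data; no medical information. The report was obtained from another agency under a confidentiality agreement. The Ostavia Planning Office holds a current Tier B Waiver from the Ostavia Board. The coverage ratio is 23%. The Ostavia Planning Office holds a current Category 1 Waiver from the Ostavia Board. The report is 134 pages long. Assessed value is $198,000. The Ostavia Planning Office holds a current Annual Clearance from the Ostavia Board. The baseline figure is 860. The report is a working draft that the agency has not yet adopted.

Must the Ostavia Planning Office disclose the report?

Exception (a) fails — there is no Tier B Approval in force.
Exception (b)'s conditions are all satisfied: a current Category 1 Waiver is held; the report was obtained under a confidentiality agreement; the baseline figure is 860, meeting the 795 threshold. Turning to paragraphs (e)–(f): (e) operates against (b): a current Category 2 Approval is held. (f), which would lift (e), is not engaged — no current Provisional Notice is held. So (b) is unavailable.
Exception (c) fails — the number of pages in the record is 134, not less than 111.
Exception (d)'s conditions are all satisfied: the reportable unit count is 60, below the 68 limit; assessed value is $198,000, below the $255,500 limit; a current Annual Clearance is held. However, paragraphs (h)–(n) must be considered: (h) is triggered — the coverage ratio is 23%, less than the 27% limit. (i) operates (the qualifying period is 245 days, less than the 250 days limit), but is overridden by (j): (j) operates against (i): a current Tier B Waiver is held. (k) would limit (j) — the record's age is 11 years, meeting the 11 years threshold — but (l) sets (k) aside: (l) operates against (k): the registered capacity is 880 units, meeting the 840 units threshold. (m) would limit (l) — Marcus is the subject of the report — but (n) sets (m) aside: (n) operates against (m): a current Schedule 1 Approval is held. Exception (d) does not apply.
Every exception is unavailable, so the rule governs.

Yes — the Ostavia Planning Office must disclose the report.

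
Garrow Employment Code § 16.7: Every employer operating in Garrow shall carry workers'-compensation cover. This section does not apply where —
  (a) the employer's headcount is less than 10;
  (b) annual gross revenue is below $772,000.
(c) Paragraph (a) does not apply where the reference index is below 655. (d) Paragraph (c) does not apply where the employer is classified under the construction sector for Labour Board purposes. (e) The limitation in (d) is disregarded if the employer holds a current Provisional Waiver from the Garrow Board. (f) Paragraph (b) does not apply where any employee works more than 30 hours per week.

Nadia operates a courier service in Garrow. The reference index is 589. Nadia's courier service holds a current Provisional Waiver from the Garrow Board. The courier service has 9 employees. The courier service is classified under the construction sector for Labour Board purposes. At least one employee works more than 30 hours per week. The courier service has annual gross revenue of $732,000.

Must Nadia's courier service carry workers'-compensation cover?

Yes — Nadia's courier service must carry workers'-compensation cover.

Exception (a)'s conditions are all satisfied: the employer's headcount is 9, less than the 10 limit. But: (c) is engaged — the reference index is 589, below the 655 limit. (d) would limit (c) — the courier service is classified under the construction sector — but (e) sets (d) aside: (e) applies — a current Provisional Waiver is held. So (a) is unavailable.
All of (b)'s requirements are met (annual gross revenue is $732,000, below the $772,000 limit). But: (f) operates against (b): at least one employee exceeds 30 hours/week. (b) is therefore removed.
No exception displaces § 16.7.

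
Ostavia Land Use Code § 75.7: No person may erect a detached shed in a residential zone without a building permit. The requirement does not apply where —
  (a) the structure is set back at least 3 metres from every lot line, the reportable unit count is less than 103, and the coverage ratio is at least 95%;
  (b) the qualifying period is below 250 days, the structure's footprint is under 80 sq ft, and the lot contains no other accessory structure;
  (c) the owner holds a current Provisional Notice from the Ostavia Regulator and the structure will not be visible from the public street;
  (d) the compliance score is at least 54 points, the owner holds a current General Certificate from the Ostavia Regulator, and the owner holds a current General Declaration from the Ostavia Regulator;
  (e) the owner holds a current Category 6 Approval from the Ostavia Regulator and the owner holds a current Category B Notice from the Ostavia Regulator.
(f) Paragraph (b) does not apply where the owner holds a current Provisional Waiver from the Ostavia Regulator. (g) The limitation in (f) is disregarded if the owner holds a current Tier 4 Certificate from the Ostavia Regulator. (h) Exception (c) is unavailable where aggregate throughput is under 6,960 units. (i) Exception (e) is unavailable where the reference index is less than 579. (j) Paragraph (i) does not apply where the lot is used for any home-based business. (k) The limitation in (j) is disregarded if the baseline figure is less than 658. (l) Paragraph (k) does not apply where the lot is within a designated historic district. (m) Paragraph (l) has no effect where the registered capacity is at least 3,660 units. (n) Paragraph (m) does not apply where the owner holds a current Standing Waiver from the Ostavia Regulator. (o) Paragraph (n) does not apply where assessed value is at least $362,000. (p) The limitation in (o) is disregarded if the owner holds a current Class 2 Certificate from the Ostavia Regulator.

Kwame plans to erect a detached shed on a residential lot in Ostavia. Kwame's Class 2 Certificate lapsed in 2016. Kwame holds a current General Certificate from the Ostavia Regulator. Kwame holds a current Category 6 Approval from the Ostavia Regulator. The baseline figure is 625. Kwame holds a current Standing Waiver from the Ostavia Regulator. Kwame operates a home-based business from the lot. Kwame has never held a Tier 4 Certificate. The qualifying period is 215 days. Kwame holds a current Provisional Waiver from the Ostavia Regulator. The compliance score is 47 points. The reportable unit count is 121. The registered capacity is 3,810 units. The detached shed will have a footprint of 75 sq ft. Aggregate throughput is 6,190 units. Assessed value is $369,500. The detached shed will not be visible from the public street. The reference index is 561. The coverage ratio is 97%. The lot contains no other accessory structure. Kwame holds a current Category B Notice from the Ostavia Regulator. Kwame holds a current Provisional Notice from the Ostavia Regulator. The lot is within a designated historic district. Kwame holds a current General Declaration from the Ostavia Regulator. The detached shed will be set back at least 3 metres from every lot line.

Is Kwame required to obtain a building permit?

Exception (a) does not apply: the reportable unit count is 121, not less than 103.
Exception (b) is satisfied on its face — the qualifying period is 215 days, below the 250 days limit; the structure's footprint is 75 sq ft, under the 80 sq ft limit; the lot has no other accessory structure. Turning to paragraphs (f)–(g): (f) operates against (b): a current Provisional Waiver is held. (g), which would lift (f), does not operate here — the Tier 4 Certificate is not current. (b) is therefore removed.
All of (c)'s requirements are met (a current Provisional Notice is held; the structure will not be visible from the street). But applying paragraph (h): (h) operates against (c): aggregate throughput is 6,190 units, under the 6,960 units limit. So (c) is unavailable.
Exception (d) does not apply: the compliance score is 47 points, short of 54 points.
Exception (e) is satisfied on its face — a current Category 6 Approval is held; a current Category B Notice is held. Turning to paragraphs (i)–(p): (i) operates against (e): the reference index is 561, less than the 579 limit. (j) would limit (i) — a home-based business operates on the lot — but (k) sets (j) aside: (k) applies — the baseline figure is 625, less than the 658 limit. (l) operates (the lot is in a historic district), but is itself disapplied by (m): (m) operates against (l): the registered capacity is 3,810 units, meeting the 3,660 units threshold. (n) would limit (m) — a current Standing Waiver is held — but (o) sets (n) aside: (o) operates against (n): assessed value is $369,500, meeting the $362,000 threshold. (p) is not triggered (no current Class 2 Certificate is held), so (o) stands. Exception (e) does not apply.
No exception is made out. Kwame falls within the general rule.

Yes — Kwame must obtain a building permit.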